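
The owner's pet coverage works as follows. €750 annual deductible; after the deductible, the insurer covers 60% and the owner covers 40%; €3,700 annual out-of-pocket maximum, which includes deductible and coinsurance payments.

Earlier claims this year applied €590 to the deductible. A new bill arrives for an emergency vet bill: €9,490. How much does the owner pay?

€3,110

Remaining deductible: €750 − €590 = €160.
That leaves €9,490 − €160 = €9,330 for coinsurance.
Coinsurance: €9,330 × 40% = €3,732.
That puts the owner's cost at €160 + €3,732 = €3,892 before any cap.
Adding €3,892 to the €590 already spent would give €4,482, which exceeds the €3,700 cap; the owner pays just €3,700 − €590 = €3,110.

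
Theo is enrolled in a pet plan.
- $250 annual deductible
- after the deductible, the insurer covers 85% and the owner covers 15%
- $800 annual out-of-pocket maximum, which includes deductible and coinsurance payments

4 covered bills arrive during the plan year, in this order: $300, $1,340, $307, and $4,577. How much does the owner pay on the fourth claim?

$295.45

Claim 1 ($300): $250 finishes the deductible; $50 goes to coinsurance; 15% of $50 = $7.50. Owner pays $257.50; OOP now $257.50.
Claim 2 ($1,340): deductible met; 15% of $1,340 = $201. Owner pays $201; OOP now $458.50.
Claim 3 ($307): 15% coinsurance on $307 = $46.05. Cost to owner: $46.05. OOP to date $504.55.
Claim 4 ($4,577): deductible already satisfied, so owner's share is 15% × $4,577 = $686.55. OOP would hit $1,191.10 > $800, so the cap limits the owner to $800 − $504.55 = $295.45.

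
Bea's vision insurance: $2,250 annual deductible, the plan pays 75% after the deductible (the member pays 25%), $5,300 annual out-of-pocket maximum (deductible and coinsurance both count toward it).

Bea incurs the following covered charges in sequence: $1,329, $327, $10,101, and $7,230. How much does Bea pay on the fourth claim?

$673.25

#1 ($1,329): entire amount goes to the deductible. Member pays $1,329; OOP now $1,329.
#2 ($327): entire amount goes to the deductible. Member owes $327 (running OOP $1,656).
#3 ($10,101): $594 to deductible, leaving $9,507; member's 25% is $2,376.75. Member pays $2,970.75; OOP now $4,626.75.
#4 ($7,230): deductible already satisfied, so member's share is 25% × $7,230 = $1,807.50. That would push OOP to $6,434.25, over the $5,300 cap, so member pays $5,300 − $4,626.75 = $673.25.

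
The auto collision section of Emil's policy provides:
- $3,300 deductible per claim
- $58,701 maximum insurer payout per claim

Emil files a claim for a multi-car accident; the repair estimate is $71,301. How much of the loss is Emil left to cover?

$12,600

After the deductible, $71,301 − $3,300 = $68,001 remains.
The $58,701 per-incident cap binds; insurer pays $58,701.
Driver's share is the uncovered remainder: $71,301 − $58,701 = $12,600.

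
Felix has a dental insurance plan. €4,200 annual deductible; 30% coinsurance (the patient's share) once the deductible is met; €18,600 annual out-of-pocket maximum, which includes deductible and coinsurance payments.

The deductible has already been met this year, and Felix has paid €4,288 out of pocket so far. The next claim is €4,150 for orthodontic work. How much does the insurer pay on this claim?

€2,905

With the deductible met, the entire €4,150 is subject to coinsurance.
Coinsurance: €4,150 × 30% = €1,245.
Cumulative spending €4,288 + €1,245 = €5,533 stays under the €18,600 maximum.
Insurer pays the balance: €4,150 − €1,245 = €2,905.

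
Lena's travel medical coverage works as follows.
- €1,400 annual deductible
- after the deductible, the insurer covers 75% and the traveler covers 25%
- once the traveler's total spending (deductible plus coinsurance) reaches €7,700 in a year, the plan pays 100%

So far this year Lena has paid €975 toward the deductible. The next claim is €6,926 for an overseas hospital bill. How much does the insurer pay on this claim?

€4,875.75

€975 of the €1,400 deductible is already met, leaving €425.
After the €425 deductible portion, €6,926 − €425 = €6,501 is subject to coinsurance.
Traveler's 25% share of €6,501 is €1,625.25.
So the traveler owes €425 + €1,625.25 = €2,050.25 before any cap.
Total out-of-pocket so far would be €975 + €2,050.25 = €3,025.25, below the €7,700 cap — no reduction.
The insurer covers the remainder: €6,926 − €2,050.25 = €4,875.75.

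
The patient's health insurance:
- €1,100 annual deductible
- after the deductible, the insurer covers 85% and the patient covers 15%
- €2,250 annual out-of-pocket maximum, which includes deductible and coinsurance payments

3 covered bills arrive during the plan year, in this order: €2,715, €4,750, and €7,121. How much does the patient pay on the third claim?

Bill 1, €2,715: €1,100 to deductible, leaving €1,615; coinsurance €1,615 × 15% = €242.25. Patient pays €1,342.25; OOP now €1,342.25.
Bill 2, €4,750: 15% coinsurance on €4,750 = €712.50. Patient owes €712.50 (running OOP €2,054.75).
Bill 3, €7,121: 15% coinsurance on €7,121 = €1,068.15. OOP would hit €3,122.90 > €2,250, so the cap limits the patient to €2,250 − €2,054.75 = €195.25.

€195.25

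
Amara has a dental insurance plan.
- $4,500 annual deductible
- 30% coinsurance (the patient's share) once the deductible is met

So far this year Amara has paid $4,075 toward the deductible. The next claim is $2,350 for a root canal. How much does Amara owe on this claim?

$1,002.50

Deductible still to meet: $4,500 − $4,075 = $425.
After the $425 deductible portion, $2,350 − $425 = $1,925 is subject to coinsurance.
Coinsurance: $1,925 × 30% = $577.50.
Patient responsibility: $425 + $577.50 = $1,002.50.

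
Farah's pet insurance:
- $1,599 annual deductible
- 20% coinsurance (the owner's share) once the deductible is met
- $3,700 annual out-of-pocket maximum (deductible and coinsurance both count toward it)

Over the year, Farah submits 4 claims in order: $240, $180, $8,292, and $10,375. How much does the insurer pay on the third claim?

Claim 1 ($240): all of it applies to the deductible. Owner owes $240 (running OOP $240). Plan pays $240 − $240 = $0.
Claim 2 ($180): all of it applies to the deductible. Owner pays $180; OOP now $420. Plan pays $180 − $180 = $0.
Claim 3 ($8,292): $1,179 finishes the deductible; $7,113 goes to coinsurance; coinsurance $7,113 × 20% = $1,422.60. Owner owes $2,601.60 (running OOP $3,021.60). Insurer: $8,292 − $2,601.60 = $5,690.40.

$5,690.40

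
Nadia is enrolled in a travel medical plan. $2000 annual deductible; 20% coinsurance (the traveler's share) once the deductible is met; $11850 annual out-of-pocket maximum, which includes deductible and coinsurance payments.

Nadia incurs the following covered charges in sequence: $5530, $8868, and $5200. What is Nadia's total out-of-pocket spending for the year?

$5519.60

Claim 1 ($5530): deductible takes $2000, $3530 remains; 20% of $3530 = $706. Traveler owes $2706 (running OOP $2706).
Claim 2 ($8868): deductible met; 20% of $8868 = $1773.60. Traveler owes $1773.60 (running OOP $4479.60).
Claim 3 ($5200): 20% coinsurance on $5200 = $1040. Cost to traveler: $1040. OOP to date $5519.60.
Total paid by the traveler: $2706 + $1773.60 + $1040 = $5519.60.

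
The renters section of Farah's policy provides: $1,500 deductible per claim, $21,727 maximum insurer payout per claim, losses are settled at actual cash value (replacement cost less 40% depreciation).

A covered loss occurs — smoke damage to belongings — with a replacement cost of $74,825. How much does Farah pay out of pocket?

$53,098

At 40% depreciation, ACV = $74,825 − $29,930 = $44,895.
After the deductible, $44,895 − $1,500 = $43,395 remains.
Since $43,395 > $21,727, the payout is capped at $21,727.
Tenant's share is the uncovered remainder: $74,825 − $21,727 = $53,098.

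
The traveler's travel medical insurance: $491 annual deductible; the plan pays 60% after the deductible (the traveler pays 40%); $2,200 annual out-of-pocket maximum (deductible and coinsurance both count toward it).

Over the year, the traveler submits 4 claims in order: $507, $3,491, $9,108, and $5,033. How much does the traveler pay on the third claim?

Bill 1, $507: $491 to deductible, leaving $16; traveler's 40% is $6.40. Traveler owes $497.40 (running OOP $497.40).
Bill 2, $3,491: 40% coinsurance on $3,491 = $1,396.40. Cost to traveler: $1,396.40. OOP to date $1,893.80.
Bill 3, $9,108: deductible met; 40% of $9,108 = $3,643.20. Adding that to $1,893.80 gives $5,537, past the $2,200 cap; traveler pays only $2,200 − $1,893.80 = $306.20.

$306.20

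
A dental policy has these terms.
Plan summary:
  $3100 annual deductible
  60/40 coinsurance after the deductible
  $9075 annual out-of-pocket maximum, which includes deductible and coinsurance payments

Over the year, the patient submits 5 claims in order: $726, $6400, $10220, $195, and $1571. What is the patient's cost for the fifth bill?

Claim 1 ($726): fully absorbed by the deductible. Cost to patient: $726. OOP to date $726.
Claim 2 ($6400): deductible takes $2374, $4026 remains; 40% of $4026 = $1610.40. Patient pays $3984.40; OOP now $4710.40.
Claim 3 ($10220): deductible met; 40% of $10220 = $4088. Patient owes $4088 (running OOP $8798.40).
Claim 4 ($195): 40% coinsurance on $195 = $78. Patient pays $78; OOP now $8876.40.
Claim 5 ($1571): deductible met; 40% of $1571 = $628.40. That would push OOP to $9504.80, over the $9075 cap, so patient pays $9075 − $8876.40 = $198.60.

$198.60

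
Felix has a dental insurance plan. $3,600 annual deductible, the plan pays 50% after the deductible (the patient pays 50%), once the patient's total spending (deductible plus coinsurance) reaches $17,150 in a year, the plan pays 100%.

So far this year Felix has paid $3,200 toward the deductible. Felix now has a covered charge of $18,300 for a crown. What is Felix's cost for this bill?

$9,350

Deductible still to meet: $3,600 − $3,200 = $400.
That leaves $18,300 − $400 = $17,900 for coinsurance.
50% of $17,900 = $8,950 falls to the patient.
Patient responsibility before any cap: $400 + $8,950 = $9,350.
Year-to-date out-of-pocket becomes $3,200 + $9,350 = $12,550, still under the $17,150 maximum, so no cap applies.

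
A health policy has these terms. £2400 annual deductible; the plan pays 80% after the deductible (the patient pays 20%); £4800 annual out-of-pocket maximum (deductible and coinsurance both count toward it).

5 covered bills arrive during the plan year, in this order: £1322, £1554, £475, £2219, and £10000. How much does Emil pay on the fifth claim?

#1 (£1322): fully absorbed by the deductible. Patient pays £1322; OOP now £1322.
#2 (£1554): £1078 finishes the deductible; £476 goes to coinsurance; coinsurance £476 × 20% = £95.20. Cost to patient: £1173.20. OOP to date £2495.20.
#3 (£475): 20% coinsurance on £475 = £95. Patient owes £95 (running OOP £2590.20).
#4 (£2219): 20% coinsurance on £2219 = £443.80. Cost to patient: £443.80. OOP to date £3034.
#5 (£10000): deductible already satisfied, so patient's share is 20% × £10000 = £2000. OOP would hit £5034 > £4800, so the cap limits the patient to £4800 − £3034 = £1766.

£1766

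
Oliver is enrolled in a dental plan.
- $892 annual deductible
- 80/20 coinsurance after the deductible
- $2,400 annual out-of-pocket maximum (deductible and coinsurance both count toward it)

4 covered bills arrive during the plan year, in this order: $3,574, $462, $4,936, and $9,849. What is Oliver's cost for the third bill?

$879.20

Bill 1, $3,574: deductible takes $892, $2,682 remains; patient's 20% is $536.40. Cost to patient: $1,428.40. OOP to date $1,428.40.
Bill 2, $462: deductible already satisfied, so patient's share is 20% × $462 = $92.40. Patient owes $92.40 (running OOP $1,520.80).
Bill 3, $4,936: deductible met; 20% of $4,936 = $987.20. OOP would hit $2,508 > $2,400, so the cap limits the patient to $2,400 − $1,520.80 = $879.20.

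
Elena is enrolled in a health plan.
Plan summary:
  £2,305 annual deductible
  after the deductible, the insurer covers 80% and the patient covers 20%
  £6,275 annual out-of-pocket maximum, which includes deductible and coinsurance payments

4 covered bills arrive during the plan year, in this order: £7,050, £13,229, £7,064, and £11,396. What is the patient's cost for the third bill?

Bill 1, £7,050: £2,305 finishes the deductible; £4,745 goes to coinsurance; patient's 20% is £949. Patient pays £3,254; OOP now £3,254.
Bill 2, £13,229: deductible met; 20% of £13,229 = £2,645.80. Patient owes £2,645.80 (running OOP £5,899.80).
Bill 3, £7,064: deductible already satisfied, so patient's share is 20% × £7,064 = £1,412.80. That would push OOP to £7,312.60, over the £6,275 cap, so patient pays £6,275 − £5,899.80 = £375.20.

£375.20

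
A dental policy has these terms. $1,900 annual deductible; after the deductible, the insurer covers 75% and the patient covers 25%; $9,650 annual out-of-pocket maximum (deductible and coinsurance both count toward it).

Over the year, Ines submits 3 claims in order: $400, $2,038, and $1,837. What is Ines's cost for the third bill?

$459.25

Claim 1 ($400): all of it applies to the deductible. Patient owes $400 (running OOP $400).
Claim 2 ($2,038): $1,500 to deductible, leaving $538; coinsurance $538 × 25% = $134.50. Patient pays $1,634.50; OOP now $2,034.50.
Claim 3 ($1,837): deductible met; 25% of $1,837 = $459.25. Patient pays $459.25; OOP now $2,493.75.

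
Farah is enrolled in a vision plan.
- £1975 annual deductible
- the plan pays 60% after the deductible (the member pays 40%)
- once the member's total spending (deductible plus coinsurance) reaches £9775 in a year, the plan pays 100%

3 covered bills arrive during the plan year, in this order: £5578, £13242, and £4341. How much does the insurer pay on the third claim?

Claim 1 — £5578: £1975 finishes the deductible; £3603 goes to coinsurance; 40% of £3603 = £1441.20. Member pays £3416.20; OOP now £3416.20. Plan pays £5578 − £3416.20 = £2161.80.
Claim 2 — £13242: 40% coinsurance on £13242 = £5296.80. Member owes £5296.80 (running OOP £8713). Insurer: £13242 − £5296.80 = £7945.20.
Claim 3 — £4341: 40% coinsurance on £4341 = £1736.40. Adding that to £8713 gives £10449.40, past the £9775 cap; member pays only £9775 − £8713 = £1062. Insurer: £4341 − £1062 = £3279.

£3279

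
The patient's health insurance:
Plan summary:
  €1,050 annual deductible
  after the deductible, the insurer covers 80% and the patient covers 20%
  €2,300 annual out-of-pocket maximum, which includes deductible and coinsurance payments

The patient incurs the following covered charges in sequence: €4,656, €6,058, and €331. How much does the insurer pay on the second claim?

€5,529.20

Bill 1, €4,656: €1,050 finishes the deductible; €3,606 goes to coinsurance; patient's 20% is €721.20. Patient owes €1,771.20 (running OOP €1,771.20). Plan pays €4,656 − €1,771.20 = €2,884.80.
Bill 2, €6,058: deductible already satisfied, so patient's share is 20% × €6,058 = €1,211.60. Adding that to €1,771.20 gives €2,982.80, past the €2,300 cap; patient pays only €2,300 − €1,771.20 = €528.80. Plan pays €6,058 − €528.80 = €5,529.20.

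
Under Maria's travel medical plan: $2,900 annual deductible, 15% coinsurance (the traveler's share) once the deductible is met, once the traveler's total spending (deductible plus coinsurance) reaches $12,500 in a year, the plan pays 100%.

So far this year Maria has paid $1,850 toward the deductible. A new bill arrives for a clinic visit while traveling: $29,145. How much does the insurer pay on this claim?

Remaining deductible: $2,900 − $1,850 = $1,050.
That leaves $29,145 − $1,050 = $28,095 for coinsurance.
15% of $28,095 = $4,214.25 falls to the traveler.
So the traveler owes $1,050 + $4,214.25 = $5,264.25 before any cap.
Total out-of-pocket so far would be $1,850 + $5,264.25 = $7,114.25, below the $12,500 cap — no reduction.
The insurer covers the remainder: $29,145 − $5,264.25 = $23,880.75.

$23,880.75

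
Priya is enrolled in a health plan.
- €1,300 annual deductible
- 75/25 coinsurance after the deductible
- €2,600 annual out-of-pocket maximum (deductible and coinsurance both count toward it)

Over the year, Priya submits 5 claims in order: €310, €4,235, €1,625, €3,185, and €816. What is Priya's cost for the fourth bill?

€82.50

Claim 1 — €310: fully absorbed by the deductible. Patient pays €310; OOP now €310.
Claim 2 — €4,235: deductible takes €990, €3,245 remains; 25% of €3,245 = €811.25. Patient pays €1,801.25; OOP now €2,111.25.
Claim 3 — €1,625: deductible already satisfied, so patient's share is 25% × €1,625 = €406.25. Patient pays €406.25; OOP now €2,517.50.
Claim 4 — €3,185: 25% coinsurance on €3,185 = €796.25. That would push OOP to €3,313.75, over the €2,600 cap, so patient pays €2,600 − €2,517.50 = €82.50.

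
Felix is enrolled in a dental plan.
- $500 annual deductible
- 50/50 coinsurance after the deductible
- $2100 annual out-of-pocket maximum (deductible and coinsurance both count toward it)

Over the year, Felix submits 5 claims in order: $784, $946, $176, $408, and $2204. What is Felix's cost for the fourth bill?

$204

#1 ($784): deductible takes $500, $284 remains; patient's 50% is $142. Patient owes $642 (running OOP $642).
#2 ($946): deductible met; 50% of $946 = $473. Patient owes $473 (running OOP $1115).
#3 ($176): deductible already satisfied, so patient's share is 50% × $176 = $88. Patient owes $88 (running OOP $1203).
#4 ($408): 50% coinsurance on $408 = $204. Cost to patient: $204. OOP to date $1407.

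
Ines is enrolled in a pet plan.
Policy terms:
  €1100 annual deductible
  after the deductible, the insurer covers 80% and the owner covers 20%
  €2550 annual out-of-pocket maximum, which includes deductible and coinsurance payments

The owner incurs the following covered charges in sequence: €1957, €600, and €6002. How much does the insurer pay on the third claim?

Bill 1, €1957: €1100 to deductible, leaving €857; owner's 20% is €171.40. Owner owes €1271.40 (running OOP €1271.40). Plan pays €1957 − €1271.40 = €685.60.
Bill 2, €600: deductible met; 20% of €600 = €120. Owner pays €120; OOP now €1391.40. Insurer: €600 − €120 = €480.
Bill 3, €6002: 20% coinsurance on €6002 = €1200.40. OOP would hit €2591.80 > €2550, so the cap limits the owner to €2550 − €1391.40 = €1158.60. Plan pays €6002 − €1158.60 = €4843.40.

€4843.40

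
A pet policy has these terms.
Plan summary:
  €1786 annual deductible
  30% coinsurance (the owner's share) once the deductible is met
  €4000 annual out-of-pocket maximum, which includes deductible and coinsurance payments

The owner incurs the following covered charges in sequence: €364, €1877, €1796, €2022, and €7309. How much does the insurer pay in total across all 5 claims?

€9368

Claim 1 — €364: all of it applies to the deductible. Cost to owner: €364. OOP to date €364. Plan pays €364 − €364 = €0.
Claim 2 — €1877: deductible takes €1422, €455 remains; owner's 30% is €136.50. Owner owes €1558.50 (running OOP €1922.50). Insurer: €1877 − €1558.50 = €318.50.
Claim 3 — €1796: deductible already satisfied, so owner's share is 30% × €1796 = €538.80. Owner pays €538.80; OOP now €2461.30. Insurer: €1796 − €538.80 = €1257.20.
Claim 4 — €2022: 30% coinsurance on €2022 = €606.60. Owner owes €606.60 (running OOP €3067.90). Insurer: €2022 − €606.60 = €1415.40.
Claim 5 — €7309: deductible already satisfied, so owner's share is 30% × €7309 = €2192.70. Adding that to €3067.90 gives €5260.60, past the €4000 cap; owner pays only €4000 − €3067.90 = €932.10. Insurer: €7309 − €932.10 = €6376.90.
Insurer total: €0 + €318.50 + €1257.20 + €1415.40 + €6376.90 = €9368.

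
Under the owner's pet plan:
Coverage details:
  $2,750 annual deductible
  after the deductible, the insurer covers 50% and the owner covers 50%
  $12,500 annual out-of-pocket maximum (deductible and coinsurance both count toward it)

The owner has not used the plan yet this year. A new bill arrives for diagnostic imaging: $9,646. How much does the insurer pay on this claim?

$3,448

Deductible not yet touched, so the first $2,750 of the bill goes to the deductible.
That leaves $9,646 − $2,750 = $6,896 for coinsurance.
50% of $6,896 = $3,448 falls to the owner.
Owner responsibility before any cap: $2,750 + $3,448 = $6,198.
Year-to-date out-of-pocket becomes $0 + $6,198 = $6,198, still under the $12,500 maximum, so no cap applies.
The insurer covers the remainder: $9,646 − $6,198 = $3,448.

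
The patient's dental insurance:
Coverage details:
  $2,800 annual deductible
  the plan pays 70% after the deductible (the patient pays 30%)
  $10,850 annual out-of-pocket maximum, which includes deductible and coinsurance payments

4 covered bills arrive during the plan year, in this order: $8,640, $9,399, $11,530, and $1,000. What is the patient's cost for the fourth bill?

$19.30

Bill 1, $8,640: deductible takes $2,800, $5,840 remains; patient's 30% is $1,752. Patient pays $4,552; OOP now $4,552.
Bill 2, $9,399: 30% coinsurance on $9,399 = $2,819.70. Patient pays $2,819.70; OOP now $7,371.70.
Bill 3, $11,530: 30% coinsurance on $11,530 = $3,459. Patient pays $3,459; OOP now $10,830.70.
Bill 4, $1,000: 30% coinsurance on $1,000 = $300. That would push OOP to $11,130.70, over the $10,850 cap, so patient pays $10,850 − $10,830.70 = $19.30.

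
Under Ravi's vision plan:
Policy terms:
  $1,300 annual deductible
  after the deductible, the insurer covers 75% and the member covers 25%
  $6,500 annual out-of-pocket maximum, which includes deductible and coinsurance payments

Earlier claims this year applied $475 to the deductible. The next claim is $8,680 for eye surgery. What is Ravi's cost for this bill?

$475 of the $1,300 deductible is already met, leaving $825.
After the $825 deductible portion, $8,680 − $825 = $7,855 is subject to coinsurance.
25% of $7,855 = $1,963.75 falls to the member.
That puts the member's cost at $825 + $1,963.75 = $2,788.75 before any cap.
Cumulative spending $475 + $2,788.75 = $3,263.75 stays under the $6,500 maximum.

$2,788.75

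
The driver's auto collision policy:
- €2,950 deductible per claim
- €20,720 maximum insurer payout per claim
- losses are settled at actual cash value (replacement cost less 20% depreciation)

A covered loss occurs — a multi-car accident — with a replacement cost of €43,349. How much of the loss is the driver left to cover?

At 20% depreciation, ACV = €43,349 − €8,669.80 = €34,679.20.
Less the €2,950 deductible: €34,679.20 − €2,950 = €31,729.20.
€31,729.20 exceeds the €20,720 limit, so the insurer pays the limit: €20,720.
The driver bears the rest of the original loss: €43,349 − €20,720 = €22,629.

€22,629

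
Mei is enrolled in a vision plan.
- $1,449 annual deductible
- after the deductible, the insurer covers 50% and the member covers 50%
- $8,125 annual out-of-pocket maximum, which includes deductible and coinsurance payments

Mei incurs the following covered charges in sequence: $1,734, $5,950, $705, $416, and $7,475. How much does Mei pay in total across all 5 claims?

Claim 1 ($1,734): $1,449 to deductible, leaving $285; coinsurance $285 × 50% = $142.50. Cost to member: $1,591.50. OOP to date $1,591.50.
Claim 2 ($5,950): deductible met; 50% of $5,950 = $2,975. Member pays $2,975; OOP now $4,566.50.
Claim 3 ($705): deductible met; 50% of $705 = $352.50. Member owes $352.50 (running OOP $4,919).
Claim 4 ($416): deductible already satisfied, so member's share is 50% × $416 = $208. Member pays $208; OOP now $5,127.
Claim 5 ($7,475): deductible already satisfied, so member's share is 50% × $7,475 = $3,737.50. OOP would hit $8,864.50 > $8,125, so the cap limits the member to $8,125 − $5,127 = $2,998.
Total paid by the member: $1,591.50 + $2,975 + $352.50 + $208 + $2,998 = $8,125.

$8,125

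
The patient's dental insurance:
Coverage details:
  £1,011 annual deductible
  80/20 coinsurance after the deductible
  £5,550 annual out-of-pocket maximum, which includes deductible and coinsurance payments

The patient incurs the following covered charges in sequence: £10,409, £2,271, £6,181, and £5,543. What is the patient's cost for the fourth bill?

£969

Claim 1 — £10,409: deductible takes £1,011, £9,398 remains; coinsurance £9,398 × 20% = £1,879.60. Cost to patient: £2,890.60. OOP to date £2,890.60.
Claim 2 — £2,271: 20% coinsurance on £2,271 = £454.20. Patient owes £454.20 (running OOP £3,344.80).
Claim 3 — £6,181: 20% coinsurance on £6,181 = £1,236.20. Cost to patient: £1,236.20. OOP to date £4,581.
Claim 4 — £5,543: deductible already satisfied, so patient's share is 20% × £5,543 = £1,108.60. Adding that to £4,581 gives £5,689.60, past the £5,550 cap; patient pays only £5,550 − £4,581 = £969.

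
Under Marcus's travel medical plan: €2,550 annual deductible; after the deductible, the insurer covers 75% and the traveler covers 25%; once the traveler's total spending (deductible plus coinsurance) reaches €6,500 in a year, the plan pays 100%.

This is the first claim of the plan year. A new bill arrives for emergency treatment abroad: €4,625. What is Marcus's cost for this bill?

Deductible not yet touched, so the first €2,550 of the bill goes to the deductible.
The remaining €2,075 (= €4,625 − €2,550) moves to coinsurance.
Coinsurance: €2,075 × 25% = €518.75.
So the traveler owes €2,550 + €518.75 = €3,068.75 before any cap.
Total out-of-pocket so far would be €0 + €3,068.75 = €3,068.75, below the €6,500 cap — no reduction.

€3,068.75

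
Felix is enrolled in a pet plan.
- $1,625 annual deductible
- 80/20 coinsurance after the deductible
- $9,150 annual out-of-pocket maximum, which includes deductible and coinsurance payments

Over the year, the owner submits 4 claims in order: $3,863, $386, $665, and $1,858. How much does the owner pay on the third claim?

$133

Claim 1 ($3,863): $1,625 to deductible, leaving $2,238; coinsurance $2,238 × 20% = $447.60. Owner owes $2,072.60 (running OOP $2,072.60).
Claim 2 ($386): deductible met; 20% of $386 = $77.20. Owner owes $77.20 (running OOP $2,149.80).
Claim 3 ($665): deductible met; 20% of $665 = $133. Cost to owner: $133. OOP to date $2,282.80.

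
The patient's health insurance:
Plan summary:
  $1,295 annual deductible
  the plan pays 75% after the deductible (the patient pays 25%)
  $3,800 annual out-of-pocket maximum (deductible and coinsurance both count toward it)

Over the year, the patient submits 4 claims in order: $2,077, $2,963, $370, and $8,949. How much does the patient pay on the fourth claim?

#1 ($2,077): $1,295 finishes the deductible; $782 goes to coinsurance; coinsurance $782 × 25% = $195.50. Cost to patient: $1,490.50. OOP to date $1,490.50.
#2 ($2,963): 25% coinsurance on $2,963 = $740.75. Patient pays $740.75; OOP now $2,231.25.
#3 ($370): deductible met; 25% of $370 = $92.50. Patient owes $92.50 (running OOP $2,323.75).
#4 ($8,949): 25% coinsurance on $8,949 = $2,237.25. That would push OOP to $4,561, over the $3,800 cap, so patient pays $3,800 − $2,323.75 = $1,476.25.

$1,476.25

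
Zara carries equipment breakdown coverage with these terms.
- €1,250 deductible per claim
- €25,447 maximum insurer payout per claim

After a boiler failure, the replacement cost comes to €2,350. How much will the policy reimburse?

After the deductible, €2,350 − €1,250 = €1,100 remains.
That's under the €25,447 cap, so the insurer reimburses the full €1,100.

€1,100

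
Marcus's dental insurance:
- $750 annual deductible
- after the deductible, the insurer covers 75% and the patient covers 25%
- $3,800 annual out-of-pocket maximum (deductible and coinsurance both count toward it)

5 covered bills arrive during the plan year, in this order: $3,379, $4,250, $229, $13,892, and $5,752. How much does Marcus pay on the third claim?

Claim 1 ($3,379): $750 finishes the deductible; $2,629 goes to coinsurance; coinsurance $2,629 × 25% = $657.25. Cost to patient: $1,407.25. OOP to date $1,407.25.
Claim 2 ($4,250): deductible already satisfied, so patient's share is 25% × $4,250 = $1,062.50. Patient pays $1,062.50; OOP now $2,469.75.
Claim 3 ($229): deductible already satisfied, so patient's share is 25% × $229 = $57.25. Patient pays $57.25; OOP now $2,527.

$57.25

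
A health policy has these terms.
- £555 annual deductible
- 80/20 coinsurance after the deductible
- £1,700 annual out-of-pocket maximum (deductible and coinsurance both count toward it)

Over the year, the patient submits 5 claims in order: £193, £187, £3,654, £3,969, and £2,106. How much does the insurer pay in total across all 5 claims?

Bill 1, £193: entire amount goes to the deductible. Patient pays £193; OOP now £193. Insurer: £193 − £193 = £0.
Bill 2, £187: all of it applies to the deductible. Patient pays £187; OOP now £380. Plan pays £187 − £187 = £0.
Bill 3, £3,654: deductible takes £175, £3,479 remains; coinsurance £3,479 × 20% = £695.80. Cost to patient: £870.80. OOP to date £1,250.80. Plan pays £3,654 − £870.80 = £2,783.20.
Bill 4, £3,969: deductible already satisfied, so patient's share is 20% × £3,969 = £793.80. That would push OOP to £2,044.60, over the £1,700 cap, so patient pays £1,700 − £1,250.80 = £449.20. Plan pays £3,969 − £449.20 = £3,519.80.
Bill 5, £2,106: 20% coinsurance on £2,106 = £421.20. That would push OOP to £2,121.20, over the £1,700 cap, so patient pays £1,700 − £1,700 = £0. Insurer: £2,106 − £0 = £2,106.
Insurer total: £0 + £0 + £2,783.20 + £3,519.80 + £2,106 = £8,409.

£8,409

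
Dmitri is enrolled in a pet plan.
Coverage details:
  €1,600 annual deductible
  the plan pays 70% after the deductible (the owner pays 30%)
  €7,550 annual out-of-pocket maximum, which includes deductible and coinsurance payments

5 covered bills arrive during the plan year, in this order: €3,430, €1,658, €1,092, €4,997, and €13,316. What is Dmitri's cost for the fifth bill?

€3,076.90

Bill 1, €3,430: €1,600 finishes the deductible; €1,830 goes to coinsurance; coinsurance €1,830 × 30% = €549. Owner owes €2,149 (running OOP €2,149).
Bill 2, €1,658: deductible already satisfied, so owner's share is 30% × €1,658 = €497.40. Cost to owner: €497.40. OOP to date €2,646.40.
Bill 3, €1,092: 30% coinsurance on €1,092 = €327.60. Owner owes €327.60 (running OOP €2,974).
Bill 4, €4,997: deductible already satisfied, so owner's share is 30% × €4,997 = €1,499.10. Cost to owner: €1,499.10. OOP to date €4,473.10.
Bill 5, €13,316: deductible already satisfied, so owner's share is 30% × €13,316 = €3,994.80. OOP would hit €8,467.90 > €7,550, so the cap limits the owner to €7,550 − €4,473.10 = €3,076.90.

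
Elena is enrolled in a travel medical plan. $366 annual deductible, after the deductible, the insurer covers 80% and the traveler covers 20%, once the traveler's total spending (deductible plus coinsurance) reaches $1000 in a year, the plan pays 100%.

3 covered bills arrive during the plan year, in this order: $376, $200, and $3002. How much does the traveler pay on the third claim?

$592

Claim 1 — $376: $366 finishes the deductible; $10 goes to coinsurance; traveler's 20% is $2. Cost to traveler: $368. OOP to date $368.
Claim 2 — $200: 20% coinsurance on $200 = $40. Traveler pays $40; OOP now $408.
Claim 3 — $3002: deductible met; 20% of $3002 = $600.40. Adding that to $408 gives $1008.40, past the $1000 cap; traveler pays only $1000 − $408 = $592.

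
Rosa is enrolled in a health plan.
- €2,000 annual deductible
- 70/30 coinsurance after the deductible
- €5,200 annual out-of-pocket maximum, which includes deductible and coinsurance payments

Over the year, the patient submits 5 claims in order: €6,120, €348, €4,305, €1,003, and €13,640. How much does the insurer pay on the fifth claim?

€13,372.80

Bill 1, €6,120: €2,000 finishes the deductible; €4,120 goes to coinsurance; coinsurance €4,120 × 30% = €1,236. Cost to patient: €3,236. OOP to date €3,236. Insurer: €6,120 − €3,236 = €2,884.
Bill 2, €348: 30% coinsurance on €348 = €104.40. Patient owes €104.40 (running OOP €3,340.40). Insurer: €348 − €104.40 = €243.60.
Bill 3, €4,305: 30% coinsurance on €4,305 = €1,291.50. Patient pays €1,291.50; OOP now €4,631.90. Plan pays €4,305 − €1,291.50 = €3,013.50.
Bill 4, €1,003: deductible met; 30% of €1,003 = €300.90. Patient pays €300.90; OOP now €4,932.80. Insurer: €1,003 − €300.90 = €702.10.
Bill 5, €13,640: deductible already satisfied, so patient's share is 30% × €13,640 = €4,092. OOP would hit €9,024.80 > €5,200, so the cap limits the patient to €5,200 − €4,932.80 = €267.20. Plan pays €13,640 − €267.20 = €13,372.80.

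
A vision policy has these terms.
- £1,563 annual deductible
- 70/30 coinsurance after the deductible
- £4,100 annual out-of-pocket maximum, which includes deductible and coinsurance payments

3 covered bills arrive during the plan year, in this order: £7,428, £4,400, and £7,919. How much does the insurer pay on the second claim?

£3,622.50

Bill 1, £7,428: £1,563 finishes the deductible; £5,865 goes to coinsurance; 30% of £5,865 = £1,759.50. Cost to member: £3,322.50. OOP to date £3,322.50. Insurer: £7,428 − £3,322.50 = £4,105.50.
Bill 2, £4,400: deductible already satisfied, so member's share is 30% × £4,400 = £1,320. Adding that to £3,322.50 gives £4,642.50, past the £4,100 cap; member pays only £4,100 − £3,322.50 = £777.50. Plan pays £4,400 − £777.50 = £3,622.50.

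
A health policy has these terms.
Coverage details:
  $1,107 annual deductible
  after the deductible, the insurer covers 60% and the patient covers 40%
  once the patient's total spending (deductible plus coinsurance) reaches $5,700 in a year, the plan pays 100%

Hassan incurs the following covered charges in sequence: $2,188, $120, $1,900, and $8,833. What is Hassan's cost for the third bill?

Claim 1 ($2,188): deductible takes $1,107, $1,081 remains; coinsurance $1,081 × 40% = $432.40. Cost to patient: $1,539.40. OOP to date $1,539.40.
Claim 2 ($120): deductible already satisfied, so patient's share is 40% × $120 = $48. Patient pays $48; OOP now $1,587.40.
Claim 3 ($1,900): deductible already satisfied, so patient's share is 40% × $1,900 = $760. Patient owes $760 (running OOP $2,347.40).

$760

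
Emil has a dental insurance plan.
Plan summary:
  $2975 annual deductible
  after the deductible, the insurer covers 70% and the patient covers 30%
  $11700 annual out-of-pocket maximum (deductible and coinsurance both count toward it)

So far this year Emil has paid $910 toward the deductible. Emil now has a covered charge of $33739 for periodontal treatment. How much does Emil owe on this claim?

Remaining deductible: $2975 − $910 = $2065.
After the $2065 deductible portion, $33739 − $2065 = $31674 is subject to coinsurance.
Coinsurance: $31674 × 30% = $9502.20.
Patient responsibility before any cap: $2065 + $9502.20 = $11567.20.
Adding $11567.20 to the $910 already spent would give $12477.20, which exceeds the $11700 cap; the patient pays just $11700 − $910 = $10790.

$10790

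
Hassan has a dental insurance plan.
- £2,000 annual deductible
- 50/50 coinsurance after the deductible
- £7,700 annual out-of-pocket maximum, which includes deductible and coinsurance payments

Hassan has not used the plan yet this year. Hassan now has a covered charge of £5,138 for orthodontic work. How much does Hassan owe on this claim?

£3,569

The full £2,000 deductible is still open; £2,000 of this bill applies to it.
After the £2,000 deductible portion, £5,138 − £2,000 = £3,138 is subject to coinsurance.
Coinsurance: £3,138 × 50% = £1,569.
So the patient owes £2,000 + £1,569 = £3,569 before any cap.
Cumulative spending £0 + £3,569 = £3,569 stays under the £7,700 maximum.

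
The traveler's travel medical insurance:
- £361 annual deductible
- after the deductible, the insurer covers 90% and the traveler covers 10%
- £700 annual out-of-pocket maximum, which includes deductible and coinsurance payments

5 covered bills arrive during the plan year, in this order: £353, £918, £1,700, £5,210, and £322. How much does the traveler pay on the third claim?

£170

Claim 1 — £353: all of it applies to the deductible. Cost to traveler: £353. OOP to date £353.
Claim 2 — £918: deductible takes £8, £910 remains; coinsurance £910 × 10% = £91. Cost to traveler: £99. OOP to date £452.
Claim 3 — £1,700: deductible already satisfied, so traveler's share is 10% × £1,700 = £170. Traveler owes £170 (running OOP £622).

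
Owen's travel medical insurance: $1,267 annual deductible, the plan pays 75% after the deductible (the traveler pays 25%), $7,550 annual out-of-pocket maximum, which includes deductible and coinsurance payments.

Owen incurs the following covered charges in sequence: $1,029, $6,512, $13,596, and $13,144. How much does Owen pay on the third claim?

$3,399

Bill 1, $1,029: all of it applies to the deductible. Traveler owes $1,029 (running OOP $1,029).
Bill 2, $6,512: $238 finishes the deductible; $6,274 goes to coinsurance; 25% of $6,274 = $1,568.50. Traveler pays $1,806.50; OOP now $2,835.50.
Bill 3, $13,596: 25% coinsurance on $13,596 = $3,399. Traveler pays $3,399; OOP now $6,234.50.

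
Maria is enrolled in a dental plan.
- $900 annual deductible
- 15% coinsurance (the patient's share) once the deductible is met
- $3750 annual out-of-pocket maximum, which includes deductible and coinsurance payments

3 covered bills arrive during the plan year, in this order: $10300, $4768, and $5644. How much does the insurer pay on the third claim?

$4919.20

#1 ($10300): deductible takes $900, $9400 remains; patient's 15% is $1410. Patient pays $2310; OOP now $2310. Insurer: $10300 − $2310 = $7990.
#2 ($4768): 15% coinsurance on $4768 = $715.20. Cost to patient: $715.20. OOP to date $3025.20. Plan pays $4768 − $715.20 = $4052.80.
#3 ($5644): 15% coinsurance on $5644 = $846.60. That would push OOP to $3871.80, over the $3750 cap, so patient pays $3750 − $3025.20 = $724.80. Plan pays $5644 − $724.80 = $4919.20.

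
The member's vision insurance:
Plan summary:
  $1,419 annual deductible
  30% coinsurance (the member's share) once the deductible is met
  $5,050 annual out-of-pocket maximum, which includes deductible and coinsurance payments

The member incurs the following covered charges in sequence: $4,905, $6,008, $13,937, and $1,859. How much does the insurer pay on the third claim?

Claim 1 — $4,905: deductible takes $1,419, $3,486 remains; 30% of $3,486 = $1,045.80. Member owes $2,464.80 (running OOP $2,464.80). Plan pays $4,905 − $2,464.80 = $2,440.20.
Claim 2 — $6,008: deductible already satisfied, so member's share is 30% × $6,008 = $1,802.40. Member pays $1,802.40; OOP now $4,267.20. Plan pays $6,008 − $1,802.40 = $4,205.60.
Claim 3 — $13,937: 30% coinsurance on $13,937 = $4,181.10. That would push OOP to $8,448.30, over the $5,050 cap, so member pays $5,050 − $4,267.20 = $782.80. Plan pays $13,937 − $782.80 = $13,154.20.

$13,154.20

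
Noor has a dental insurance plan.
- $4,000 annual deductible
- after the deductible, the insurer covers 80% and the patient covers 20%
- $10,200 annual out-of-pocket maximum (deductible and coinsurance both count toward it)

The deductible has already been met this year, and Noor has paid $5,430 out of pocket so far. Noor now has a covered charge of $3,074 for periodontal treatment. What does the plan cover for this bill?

With the deductible met, the entire $3,074 is subject to coinsurance.
20% of $3,074 = $614.80 falls to the patient.
Cumulative spending $5,430 + $614.80 = $6,044.80 stays under the $10,200 maximum.
Insurer pays the balance: $3,074 − $614.80 = $2,459.20.

$2,459.20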